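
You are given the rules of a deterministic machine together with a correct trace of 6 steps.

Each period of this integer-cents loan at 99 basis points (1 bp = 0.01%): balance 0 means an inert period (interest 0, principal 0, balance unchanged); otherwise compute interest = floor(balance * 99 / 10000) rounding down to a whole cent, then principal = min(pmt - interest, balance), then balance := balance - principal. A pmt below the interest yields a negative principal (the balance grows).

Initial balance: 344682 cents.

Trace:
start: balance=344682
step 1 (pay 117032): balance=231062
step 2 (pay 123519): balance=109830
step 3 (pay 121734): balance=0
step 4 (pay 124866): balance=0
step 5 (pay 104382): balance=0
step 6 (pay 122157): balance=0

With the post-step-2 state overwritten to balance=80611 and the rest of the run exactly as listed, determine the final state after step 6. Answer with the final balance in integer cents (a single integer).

state after step 2 := balance=80611
step 3 (pay 121734): balance=0
step 4 (pay 124866): balance=0
step 5 (pay 104382): balance=0
step 6 (pay 122157): balance=0

0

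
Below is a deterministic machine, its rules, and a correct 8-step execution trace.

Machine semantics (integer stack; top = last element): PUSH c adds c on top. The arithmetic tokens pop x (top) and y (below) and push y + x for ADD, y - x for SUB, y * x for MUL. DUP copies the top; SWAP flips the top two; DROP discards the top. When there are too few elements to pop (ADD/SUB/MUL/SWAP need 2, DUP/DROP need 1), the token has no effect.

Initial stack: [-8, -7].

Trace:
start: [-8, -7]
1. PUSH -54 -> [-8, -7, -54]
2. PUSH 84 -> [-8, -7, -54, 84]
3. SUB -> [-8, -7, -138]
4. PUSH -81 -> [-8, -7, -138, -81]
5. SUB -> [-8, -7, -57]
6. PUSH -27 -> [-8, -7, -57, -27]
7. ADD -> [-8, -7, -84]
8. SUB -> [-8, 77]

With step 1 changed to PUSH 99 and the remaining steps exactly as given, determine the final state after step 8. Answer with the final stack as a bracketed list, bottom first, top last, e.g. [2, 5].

(re-executing from step 1 with the substitution; state before step 1: [-8, -7])
1. PUSH 99 -> [-8, -7, 99]
2. PUSH 84 -> [-8, -7, 99, 84]
3. SUB -> [-8, -7, 15]
4. PUSH -81 -> [-8, -7, 15, -81]
5. SUB -> [-8, -7, 96]
6. PUSH -27 -> [-8, -7, 96, -27]
7. ADD -> [-8, -7, 69]
8. SUB -> [-8, -76]

[-8, -76]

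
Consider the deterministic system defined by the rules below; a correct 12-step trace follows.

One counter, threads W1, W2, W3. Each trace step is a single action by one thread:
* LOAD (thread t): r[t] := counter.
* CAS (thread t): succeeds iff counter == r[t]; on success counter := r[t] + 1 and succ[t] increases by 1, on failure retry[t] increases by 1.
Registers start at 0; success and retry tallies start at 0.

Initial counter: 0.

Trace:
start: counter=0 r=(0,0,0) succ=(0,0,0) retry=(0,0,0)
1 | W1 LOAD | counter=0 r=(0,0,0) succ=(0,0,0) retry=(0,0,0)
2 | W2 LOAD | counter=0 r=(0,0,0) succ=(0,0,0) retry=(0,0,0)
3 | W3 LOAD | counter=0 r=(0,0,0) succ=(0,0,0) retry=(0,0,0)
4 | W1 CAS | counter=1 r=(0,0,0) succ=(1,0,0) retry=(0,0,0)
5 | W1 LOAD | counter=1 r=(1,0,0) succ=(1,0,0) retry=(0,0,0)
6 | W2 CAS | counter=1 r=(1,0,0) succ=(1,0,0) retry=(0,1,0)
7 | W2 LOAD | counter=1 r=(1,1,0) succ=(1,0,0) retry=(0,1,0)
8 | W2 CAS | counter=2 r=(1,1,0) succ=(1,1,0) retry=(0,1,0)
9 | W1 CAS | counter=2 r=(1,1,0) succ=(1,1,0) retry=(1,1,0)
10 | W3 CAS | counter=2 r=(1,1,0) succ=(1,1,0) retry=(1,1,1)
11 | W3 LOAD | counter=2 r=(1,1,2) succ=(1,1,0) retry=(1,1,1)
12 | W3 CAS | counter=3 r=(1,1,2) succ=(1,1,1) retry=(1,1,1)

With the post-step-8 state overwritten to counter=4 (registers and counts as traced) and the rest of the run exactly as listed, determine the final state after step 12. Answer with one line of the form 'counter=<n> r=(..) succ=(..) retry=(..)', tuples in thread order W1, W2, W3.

state after step 8 := counter=4 r=(1,1,0) succ=(1,1,0) retry=(0,1,0)
9 | W1 CAS | counter=4 r=(1,1,0) succ=(1,1,0) retry=(1,1,0)
10 | W3 CAS | counter=4 r=(1,1,0) succ=(1,1,0) retry=(1,1,1)
11 | W3 LOAD | counter=4 r=(1,1,4) succ=(1,1,0) retry=(1,1,1)
12 | W3 CAS | counter=5 r=(1,1,4) succ=(1,1,1) retry=(1,1,1)

counter=5 r=(1,1,4) succ=(1,1,1) retry=(1,1,1)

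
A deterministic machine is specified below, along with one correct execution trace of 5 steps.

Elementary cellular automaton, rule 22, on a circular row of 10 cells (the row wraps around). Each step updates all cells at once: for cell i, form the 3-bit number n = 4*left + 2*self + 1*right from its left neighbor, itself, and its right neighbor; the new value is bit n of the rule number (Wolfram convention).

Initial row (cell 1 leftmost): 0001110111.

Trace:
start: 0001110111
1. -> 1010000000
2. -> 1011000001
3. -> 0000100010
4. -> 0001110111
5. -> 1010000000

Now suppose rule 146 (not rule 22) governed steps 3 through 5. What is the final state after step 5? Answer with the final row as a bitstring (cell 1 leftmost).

(re-executing steps 3..5 under rule 146; state before step 3: 1011000001)
3. -> 0000100010
4. -> 0001010101
5. -> 1010000000

1010000000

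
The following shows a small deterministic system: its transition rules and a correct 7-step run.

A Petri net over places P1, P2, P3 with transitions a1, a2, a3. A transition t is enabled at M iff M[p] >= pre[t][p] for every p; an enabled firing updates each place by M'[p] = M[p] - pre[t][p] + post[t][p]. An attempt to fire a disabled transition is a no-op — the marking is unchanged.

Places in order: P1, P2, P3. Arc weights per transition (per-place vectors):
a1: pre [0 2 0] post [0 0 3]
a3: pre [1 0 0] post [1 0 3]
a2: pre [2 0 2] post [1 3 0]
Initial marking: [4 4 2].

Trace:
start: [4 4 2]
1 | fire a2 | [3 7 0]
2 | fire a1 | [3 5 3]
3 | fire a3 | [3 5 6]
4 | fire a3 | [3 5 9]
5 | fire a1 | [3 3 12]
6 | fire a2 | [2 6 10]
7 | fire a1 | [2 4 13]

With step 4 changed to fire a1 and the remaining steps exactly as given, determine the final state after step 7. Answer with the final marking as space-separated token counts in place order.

(re-executing from step 4 with the substitution; state before step 4: [3 5 6])
4 | fire a1 | [3 3 9]
5 | fire a1 | [3 1 12]
6 | fire a2 | [2 4 10]
7 | fire a1 | [2 2 13]

2 2 13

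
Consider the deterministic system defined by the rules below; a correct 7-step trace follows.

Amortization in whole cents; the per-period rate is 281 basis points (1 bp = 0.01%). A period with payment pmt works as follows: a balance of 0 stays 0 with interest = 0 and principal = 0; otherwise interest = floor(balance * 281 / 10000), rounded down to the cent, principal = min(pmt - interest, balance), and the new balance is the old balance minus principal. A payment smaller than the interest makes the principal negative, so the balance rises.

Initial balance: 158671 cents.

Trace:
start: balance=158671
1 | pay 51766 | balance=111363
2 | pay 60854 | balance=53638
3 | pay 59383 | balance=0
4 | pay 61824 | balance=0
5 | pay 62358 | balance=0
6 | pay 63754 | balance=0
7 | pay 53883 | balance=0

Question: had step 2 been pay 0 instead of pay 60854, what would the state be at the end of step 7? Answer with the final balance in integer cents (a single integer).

0

(re-executing from step 2 with the substitution; state before step 2: balance=111363)
2 | pay 0 | balance=114492
3 | pay 59383 | balance=58326
4 | pay 61824 | balance=0
5 | pay 62358 | balance=0
6 | pay 63754 | balance=0
7 | pay 53883 | balance=0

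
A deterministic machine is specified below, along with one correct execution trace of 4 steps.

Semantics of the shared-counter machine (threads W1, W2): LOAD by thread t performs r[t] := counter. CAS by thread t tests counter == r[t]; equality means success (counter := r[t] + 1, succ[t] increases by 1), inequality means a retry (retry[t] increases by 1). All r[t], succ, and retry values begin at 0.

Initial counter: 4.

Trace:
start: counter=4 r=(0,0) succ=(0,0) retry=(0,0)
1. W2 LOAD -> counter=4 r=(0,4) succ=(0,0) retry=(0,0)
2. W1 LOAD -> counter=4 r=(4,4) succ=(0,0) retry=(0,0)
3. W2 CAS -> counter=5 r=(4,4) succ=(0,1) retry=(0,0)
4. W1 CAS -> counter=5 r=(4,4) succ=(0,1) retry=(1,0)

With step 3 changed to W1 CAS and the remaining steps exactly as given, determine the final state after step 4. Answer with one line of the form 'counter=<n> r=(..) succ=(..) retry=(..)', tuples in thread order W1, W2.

(re-executing from step 3 with the substitution; state before step 3: counter=4 r=(4,4) succ=(0,0) retry=(0,0))
3. W1 CAS -> counter=5 r=(4,4) succ=(1,0) retry=(0,0)
4. W1 CAS -> counter=5 r=(4,4) succ=(1,0) retry=(1,0)

counter=5 r=(4,4) succ=(1,0) retry=(1,0)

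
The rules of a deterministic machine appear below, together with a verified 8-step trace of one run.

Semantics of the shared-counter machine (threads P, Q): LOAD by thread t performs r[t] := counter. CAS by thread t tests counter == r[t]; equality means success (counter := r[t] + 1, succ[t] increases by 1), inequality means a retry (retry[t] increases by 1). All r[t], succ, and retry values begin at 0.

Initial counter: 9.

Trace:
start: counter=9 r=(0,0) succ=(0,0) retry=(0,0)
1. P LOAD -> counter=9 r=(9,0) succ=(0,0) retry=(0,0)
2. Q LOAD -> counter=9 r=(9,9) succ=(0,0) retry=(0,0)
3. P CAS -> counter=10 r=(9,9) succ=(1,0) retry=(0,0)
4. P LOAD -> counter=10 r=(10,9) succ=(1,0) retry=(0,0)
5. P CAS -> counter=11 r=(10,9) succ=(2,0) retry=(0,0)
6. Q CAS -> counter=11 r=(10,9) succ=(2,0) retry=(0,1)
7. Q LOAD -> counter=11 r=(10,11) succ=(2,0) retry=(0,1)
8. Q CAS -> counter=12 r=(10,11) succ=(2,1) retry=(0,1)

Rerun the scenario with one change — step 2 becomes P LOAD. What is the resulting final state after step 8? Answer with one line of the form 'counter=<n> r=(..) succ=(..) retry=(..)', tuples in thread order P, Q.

counter=12 r=(10,11) succ=(2,1) retry=(0,1)

(re-executing from step 2 with the substitution; state before step 2: counter=9 r=(9,0) succ=(0,0) retry=(0,0))
2. P LOAD -> counter=9 r=(9,0) succ=(0,0) retry=(0,0)
3. P CAS -> counter=10 r=(9,0) succ=(1,0) retry=(0,0)
4. P LOAD -> counter=10 r=(10,0) succ=(1,0) retry=(0,0)
5. P CAS -> counter=11 r=(10,0) succ=(2,0) retry=(0,0)
6. Q CAS -> counter=11 r=(10,0) succ=(2,0) retry=(0,1)
7. Q LOAD -> counter=11 r=(10,11) succ=(2,0) retry=(0,1)
8. Q CAS -> counter=12 r=(10,11) succ=(2,1) retry=(0,1)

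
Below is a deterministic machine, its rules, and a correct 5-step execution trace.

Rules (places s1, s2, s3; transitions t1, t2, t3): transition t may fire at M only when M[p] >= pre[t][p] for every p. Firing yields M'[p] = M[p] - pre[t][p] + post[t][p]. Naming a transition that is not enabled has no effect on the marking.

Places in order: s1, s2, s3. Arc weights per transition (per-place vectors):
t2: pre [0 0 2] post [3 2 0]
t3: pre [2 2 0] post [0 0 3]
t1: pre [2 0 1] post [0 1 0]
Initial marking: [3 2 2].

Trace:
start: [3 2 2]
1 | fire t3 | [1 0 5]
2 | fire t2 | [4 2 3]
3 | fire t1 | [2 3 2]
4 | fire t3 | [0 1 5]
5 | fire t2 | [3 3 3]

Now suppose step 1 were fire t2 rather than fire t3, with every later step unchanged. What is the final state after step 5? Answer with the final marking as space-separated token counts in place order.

(re-executing from step 1 with the substitution; state before step 1: [3 2 2])
1 | fire t2 | [6 4 0]
2 | fire t2 | [6 4 0]
3 | fire t1 | [6 4 0]
4 | fire t3 | [4 2 3]
5 | fire t2 | [7 4 1]

7 4 1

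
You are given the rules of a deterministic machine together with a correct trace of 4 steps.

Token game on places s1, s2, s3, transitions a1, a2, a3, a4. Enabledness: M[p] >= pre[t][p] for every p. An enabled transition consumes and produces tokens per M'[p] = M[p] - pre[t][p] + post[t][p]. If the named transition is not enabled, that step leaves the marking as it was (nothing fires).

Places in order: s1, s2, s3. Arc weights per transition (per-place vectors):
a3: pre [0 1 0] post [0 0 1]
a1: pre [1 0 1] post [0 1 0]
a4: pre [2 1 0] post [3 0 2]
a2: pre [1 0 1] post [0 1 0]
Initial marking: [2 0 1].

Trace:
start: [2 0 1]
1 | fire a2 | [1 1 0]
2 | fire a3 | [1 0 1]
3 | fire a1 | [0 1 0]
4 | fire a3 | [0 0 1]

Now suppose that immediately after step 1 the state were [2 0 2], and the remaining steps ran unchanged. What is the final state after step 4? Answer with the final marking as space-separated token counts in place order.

1 0 2

state after step 1 := [2 0 2]
2 | fire a3 | [2 0 2]
3 | fire a1 | [1 1 1]
4 | fire a3 | [1 0 2]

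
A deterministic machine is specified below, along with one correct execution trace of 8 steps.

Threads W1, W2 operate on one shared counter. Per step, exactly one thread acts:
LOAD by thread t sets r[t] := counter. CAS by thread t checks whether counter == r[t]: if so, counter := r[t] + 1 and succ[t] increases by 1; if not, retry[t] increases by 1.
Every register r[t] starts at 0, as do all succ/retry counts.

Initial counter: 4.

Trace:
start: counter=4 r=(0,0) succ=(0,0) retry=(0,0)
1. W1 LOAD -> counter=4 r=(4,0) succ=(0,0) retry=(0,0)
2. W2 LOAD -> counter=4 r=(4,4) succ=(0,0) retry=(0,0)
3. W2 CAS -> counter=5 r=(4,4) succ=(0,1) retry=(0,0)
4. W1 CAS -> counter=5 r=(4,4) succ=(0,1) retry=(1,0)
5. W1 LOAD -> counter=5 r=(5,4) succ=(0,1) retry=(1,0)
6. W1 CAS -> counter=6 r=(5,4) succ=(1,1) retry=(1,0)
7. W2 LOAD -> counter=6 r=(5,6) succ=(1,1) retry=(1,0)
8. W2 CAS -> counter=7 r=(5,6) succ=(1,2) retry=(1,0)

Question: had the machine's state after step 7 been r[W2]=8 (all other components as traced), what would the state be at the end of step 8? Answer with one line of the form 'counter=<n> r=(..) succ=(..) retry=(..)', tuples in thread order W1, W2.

counter=6 r=(5,8) succ=(1,1) retry=(1,1)

state after step 7 := counter=6 r=(5,8) succ=(1,1) retry=(1,0)
8. W2 CAS -> counter=6 r=(5,8) succ=(1,1) retry=(1,1)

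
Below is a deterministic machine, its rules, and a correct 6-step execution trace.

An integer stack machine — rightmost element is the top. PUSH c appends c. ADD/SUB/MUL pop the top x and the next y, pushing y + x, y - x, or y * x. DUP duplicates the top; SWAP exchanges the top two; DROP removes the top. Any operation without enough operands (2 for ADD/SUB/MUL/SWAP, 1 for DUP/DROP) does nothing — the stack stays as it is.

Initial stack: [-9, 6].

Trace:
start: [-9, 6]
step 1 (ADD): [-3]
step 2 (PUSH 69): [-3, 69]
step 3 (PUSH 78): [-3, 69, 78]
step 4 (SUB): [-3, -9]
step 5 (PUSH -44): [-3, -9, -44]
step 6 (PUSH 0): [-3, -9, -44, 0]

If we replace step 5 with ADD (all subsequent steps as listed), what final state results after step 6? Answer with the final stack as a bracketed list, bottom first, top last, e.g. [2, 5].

[-12, 0]

(re-executing from step 5 with the substitution; state before step 5: [-3, -9])
step 5 (ADD): [-12]
step 6 (PUSH 0): [-12, 0]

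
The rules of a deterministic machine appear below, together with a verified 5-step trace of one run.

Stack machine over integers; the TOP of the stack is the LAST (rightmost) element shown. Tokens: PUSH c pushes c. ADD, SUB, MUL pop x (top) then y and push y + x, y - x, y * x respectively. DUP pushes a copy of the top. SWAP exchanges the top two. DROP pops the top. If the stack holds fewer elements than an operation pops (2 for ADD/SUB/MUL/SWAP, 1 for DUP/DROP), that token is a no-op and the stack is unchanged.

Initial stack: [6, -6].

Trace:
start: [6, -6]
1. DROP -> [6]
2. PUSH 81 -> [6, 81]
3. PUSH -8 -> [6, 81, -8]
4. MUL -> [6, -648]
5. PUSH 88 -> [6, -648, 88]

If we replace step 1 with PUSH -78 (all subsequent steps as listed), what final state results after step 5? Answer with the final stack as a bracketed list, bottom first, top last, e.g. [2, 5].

(re-executing from step 1 with the substitution; state before step 1: [6, -6])
1. PUSH -78 -> [6, -6, -78]
2. PUSH 81 -> [6, -6, -78, 81]
3. PUSH -8 -> [6, -6, -78, 81, -8]
4. MUL -> [6, -6, -78, -648]
5. PUSH 88 -> [6, -6, -78, -648, 88]

[6, -6, -78, -648, 88]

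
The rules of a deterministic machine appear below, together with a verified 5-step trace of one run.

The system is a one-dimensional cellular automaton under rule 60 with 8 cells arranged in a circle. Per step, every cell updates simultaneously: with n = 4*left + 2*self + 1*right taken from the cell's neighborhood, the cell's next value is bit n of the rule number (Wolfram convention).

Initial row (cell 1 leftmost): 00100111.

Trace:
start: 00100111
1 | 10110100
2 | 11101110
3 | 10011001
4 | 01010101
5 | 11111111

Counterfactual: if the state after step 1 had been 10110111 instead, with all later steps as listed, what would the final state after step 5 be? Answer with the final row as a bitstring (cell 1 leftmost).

state after step 1 := 10110111
2 | 01101100
3 | 01011010
4 | 01110111
5 | 11001100

11001100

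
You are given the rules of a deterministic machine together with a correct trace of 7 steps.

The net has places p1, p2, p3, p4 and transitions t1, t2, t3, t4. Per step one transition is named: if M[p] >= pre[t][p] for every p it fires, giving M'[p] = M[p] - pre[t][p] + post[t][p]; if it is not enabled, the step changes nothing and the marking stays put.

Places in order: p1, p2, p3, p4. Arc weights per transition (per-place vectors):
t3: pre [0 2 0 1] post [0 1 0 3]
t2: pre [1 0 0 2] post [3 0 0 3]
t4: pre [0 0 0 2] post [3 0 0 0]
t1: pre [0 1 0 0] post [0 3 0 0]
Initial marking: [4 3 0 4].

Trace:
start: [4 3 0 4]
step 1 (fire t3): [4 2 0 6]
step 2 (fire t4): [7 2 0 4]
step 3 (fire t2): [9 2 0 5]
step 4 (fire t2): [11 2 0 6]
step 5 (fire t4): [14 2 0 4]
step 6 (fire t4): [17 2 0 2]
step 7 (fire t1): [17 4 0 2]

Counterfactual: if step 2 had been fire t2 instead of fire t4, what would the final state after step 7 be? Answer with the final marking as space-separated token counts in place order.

16 4 0 5

(re-executing from step 2 with the substitution; state before step 2: [4 2 0 6])
step 2 (fire t2): [6 2 0 7]
step 3 (fire t2): [8 2 0 8]
step 4 (fire t2): [10 2 0 9]
step 5 (fire t4): [13 2 0 7]
step 6 (fire t4): [16 2 0 5]
step 7 (fire t1): [16 4 0 5]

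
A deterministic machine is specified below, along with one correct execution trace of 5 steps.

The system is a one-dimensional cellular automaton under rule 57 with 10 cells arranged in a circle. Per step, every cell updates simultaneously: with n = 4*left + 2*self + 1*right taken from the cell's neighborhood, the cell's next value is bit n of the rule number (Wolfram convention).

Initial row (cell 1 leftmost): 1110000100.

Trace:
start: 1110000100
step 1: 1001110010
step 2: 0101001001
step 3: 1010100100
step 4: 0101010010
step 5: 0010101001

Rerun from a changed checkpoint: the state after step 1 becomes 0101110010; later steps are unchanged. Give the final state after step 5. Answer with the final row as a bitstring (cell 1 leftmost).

0010101001

state after step 1 := 0101110010
step 2: 0011001001
step 3: 1010100100
step 4: 0101010010
step 5: 0010101001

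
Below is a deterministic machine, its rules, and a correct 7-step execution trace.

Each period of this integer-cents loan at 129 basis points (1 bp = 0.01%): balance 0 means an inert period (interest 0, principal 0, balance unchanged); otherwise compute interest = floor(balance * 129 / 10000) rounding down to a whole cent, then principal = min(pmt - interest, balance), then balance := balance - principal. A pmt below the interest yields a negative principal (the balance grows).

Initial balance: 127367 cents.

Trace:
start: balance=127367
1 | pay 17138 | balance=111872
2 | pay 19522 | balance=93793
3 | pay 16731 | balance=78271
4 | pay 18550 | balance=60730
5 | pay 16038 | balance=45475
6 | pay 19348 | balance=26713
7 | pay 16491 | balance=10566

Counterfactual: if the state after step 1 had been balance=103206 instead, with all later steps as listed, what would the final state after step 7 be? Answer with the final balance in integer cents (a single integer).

state after step 1 := balance=103206
2 | pay 19522 | balance=85015
3 | pay 16731 | balance=69380
4 | pay 18550 | balance=51725
5 | pay 16038 | balance=36354
6 | pay 19348 | balance=17474
7 | pay 16491 | balance=1208

1208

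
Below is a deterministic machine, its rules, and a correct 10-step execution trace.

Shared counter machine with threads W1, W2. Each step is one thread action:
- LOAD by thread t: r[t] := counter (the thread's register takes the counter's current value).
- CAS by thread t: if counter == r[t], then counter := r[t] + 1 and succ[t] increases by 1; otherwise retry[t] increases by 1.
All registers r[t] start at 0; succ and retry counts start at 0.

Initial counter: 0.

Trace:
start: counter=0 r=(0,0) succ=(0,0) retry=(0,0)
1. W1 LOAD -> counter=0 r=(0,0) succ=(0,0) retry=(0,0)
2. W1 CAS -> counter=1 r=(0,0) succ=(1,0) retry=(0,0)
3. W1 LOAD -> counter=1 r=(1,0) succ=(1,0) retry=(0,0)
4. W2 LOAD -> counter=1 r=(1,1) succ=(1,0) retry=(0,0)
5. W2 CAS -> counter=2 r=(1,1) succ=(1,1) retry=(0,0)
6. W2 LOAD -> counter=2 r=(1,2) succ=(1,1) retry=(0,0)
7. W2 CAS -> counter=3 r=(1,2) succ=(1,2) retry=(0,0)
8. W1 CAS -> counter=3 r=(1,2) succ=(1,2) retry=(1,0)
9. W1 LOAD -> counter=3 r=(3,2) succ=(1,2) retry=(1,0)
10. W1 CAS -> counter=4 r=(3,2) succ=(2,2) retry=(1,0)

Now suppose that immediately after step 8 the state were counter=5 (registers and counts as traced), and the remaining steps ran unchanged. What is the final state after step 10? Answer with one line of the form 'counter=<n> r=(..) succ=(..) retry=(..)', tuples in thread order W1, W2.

counter=6 r=(5,2) succ=(2,2) retry=(1,0)

state after step 8 := counter=5 r=(1,2) succ=(1,2) retry=(1,0)
9. W1 LOAD -> counter=5 r=(5,2) succ=(1,2) retry=(1,0)
10. W1 CAS -> counter=6 r=(5,2) succ=(2,2) retry=(1,0)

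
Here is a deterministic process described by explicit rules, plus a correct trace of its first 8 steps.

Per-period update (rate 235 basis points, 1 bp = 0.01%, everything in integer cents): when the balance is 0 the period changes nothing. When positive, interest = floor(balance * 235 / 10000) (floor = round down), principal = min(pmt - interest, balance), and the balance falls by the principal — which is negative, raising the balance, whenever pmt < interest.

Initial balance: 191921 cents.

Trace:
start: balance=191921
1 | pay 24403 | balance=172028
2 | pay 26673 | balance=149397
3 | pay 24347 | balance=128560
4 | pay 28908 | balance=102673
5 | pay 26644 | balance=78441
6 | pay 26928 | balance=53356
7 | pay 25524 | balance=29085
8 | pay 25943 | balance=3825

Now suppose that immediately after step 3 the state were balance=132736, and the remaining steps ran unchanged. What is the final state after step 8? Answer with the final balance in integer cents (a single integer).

8517

state after step 3 := balance=132736
4 | pay 28908 | balance=106947
5 | pay 26644 | balance=82816
6 | pay 26928 | balance=57834
7 | pay 25524 | balance=33669
8 | pay 25943 | balance=8517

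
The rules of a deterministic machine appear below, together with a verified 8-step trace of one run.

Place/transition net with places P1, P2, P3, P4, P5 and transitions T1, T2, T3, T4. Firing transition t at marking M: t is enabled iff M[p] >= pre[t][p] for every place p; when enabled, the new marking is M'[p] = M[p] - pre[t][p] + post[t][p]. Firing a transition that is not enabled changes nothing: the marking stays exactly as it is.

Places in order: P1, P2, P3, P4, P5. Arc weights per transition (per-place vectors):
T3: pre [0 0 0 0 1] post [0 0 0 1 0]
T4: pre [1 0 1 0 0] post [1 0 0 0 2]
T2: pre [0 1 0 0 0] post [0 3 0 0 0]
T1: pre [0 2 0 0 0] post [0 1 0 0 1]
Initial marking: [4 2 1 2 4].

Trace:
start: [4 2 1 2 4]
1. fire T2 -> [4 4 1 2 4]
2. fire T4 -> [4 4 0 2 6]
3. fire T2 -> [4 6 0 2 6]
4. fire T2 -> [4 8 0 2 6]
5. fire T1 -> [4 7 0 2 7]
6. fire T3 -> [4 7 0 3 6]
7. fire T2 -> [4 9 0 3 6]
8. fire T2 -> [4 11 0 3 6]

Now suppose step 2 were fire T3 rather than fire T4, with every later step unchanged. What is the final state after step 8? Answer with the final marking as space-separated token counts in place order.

(re-executing from step 2 with the substitution; state before step 2: [4 4 1 2 4])
2. fire T3 -> [4 4 1 3 3]
3. fire T2 -> [4 6 1 3 3]
4. fire T2 -> [4 8 1 3 3]
5. fire T1 -> [4 7 1 3 4]
6. fire T3 -> [4 7 1 4 3]
7. fire T2 -> [4 9 1 4 3]
8. fire T2 -> [4 11 1 4 3]

4 11 1 4 3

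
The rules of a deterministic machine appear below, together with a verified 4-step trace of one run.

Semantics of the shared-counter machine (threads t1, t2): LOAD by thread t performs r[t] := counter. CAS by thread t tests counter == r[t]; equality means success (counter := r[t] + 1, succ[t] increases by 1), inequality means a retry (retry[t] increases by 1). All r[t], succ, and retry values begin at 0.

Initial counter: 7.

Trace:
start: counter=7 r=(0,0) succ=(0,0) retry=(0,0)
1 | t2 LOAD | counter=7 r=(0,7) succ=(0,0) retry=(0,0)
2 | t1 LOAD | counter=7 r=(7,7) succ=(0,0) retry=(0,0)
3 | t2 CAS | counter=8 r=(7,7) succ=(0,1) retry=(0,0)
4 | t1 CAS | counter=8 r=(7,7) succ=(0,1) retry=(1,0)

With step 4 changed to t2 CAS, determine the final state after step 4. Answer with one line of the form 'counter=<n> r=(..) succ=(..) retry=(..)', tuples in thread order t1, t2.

counter=8 r=(7,7) succ=(0,1) retry=(0,1)

(re-executing from step 4 with the substitution; state before step 4: counter=8 r=(7,7) succ=(0,1) retry=(0,0))
4 | t2 CAS | counter=8 r=(7,7) succ=(0,1) retry=(0,1)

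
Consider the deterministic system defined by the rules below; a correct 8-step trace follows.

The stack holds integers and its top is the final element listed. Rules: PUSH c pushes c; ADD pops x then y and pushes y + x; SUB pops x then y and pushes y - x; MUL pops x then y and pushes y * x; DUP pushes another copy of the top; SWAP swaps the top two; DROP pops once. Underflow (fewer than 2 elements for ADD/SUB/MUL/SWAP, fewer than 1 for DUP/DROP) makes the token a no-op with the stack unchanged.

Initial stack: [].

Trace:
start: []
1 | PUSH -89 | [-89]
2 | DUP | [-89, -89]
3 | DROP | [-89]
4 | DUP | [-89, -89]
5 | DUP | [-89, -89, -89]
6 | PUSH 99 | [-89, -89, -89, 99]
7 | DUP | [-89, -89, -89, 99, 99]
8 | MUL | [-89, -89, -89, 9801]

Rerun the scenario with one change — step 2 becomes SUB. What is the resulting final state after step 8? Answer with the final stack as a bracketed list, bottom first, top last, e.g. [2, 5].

(re-executing from step 2 with the substitution; state before step 2: [-89])
2 | SUB | [-89]
3 | DROP | []
4 | DUP | []
5 | DUP | []
6 | PUSH 99 | [99]
7 | DUP | [99, 99]
8 | MUL | [9801]

[9801]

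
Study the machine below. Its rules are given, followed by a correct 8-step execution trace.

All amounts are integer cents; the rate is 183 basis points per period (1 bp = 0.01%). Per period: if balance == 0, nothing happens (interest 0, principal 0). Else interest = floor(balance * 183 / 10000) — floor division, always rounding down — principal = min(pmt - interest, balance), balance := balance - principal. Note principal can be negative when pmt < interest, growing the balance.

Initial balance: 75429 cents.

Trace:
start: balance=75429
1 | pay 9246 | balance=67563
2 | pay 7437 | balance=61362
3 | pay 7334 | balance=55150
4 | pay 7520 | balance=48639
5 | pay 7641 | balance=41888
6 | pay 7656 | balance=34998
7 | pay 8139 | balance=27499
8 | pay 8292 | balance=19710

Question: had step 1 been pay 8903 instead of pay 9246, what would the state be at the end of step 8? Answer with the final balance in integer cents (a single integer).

(re-executing from step 1 with the substitution; state before step 1: balance=75429)
1 | pay 8903 | balance=67906
2 | pay 7437 | balance=61711
3 | pay 7334 | balance=55506
4 | pay 7520 | balance=49001
5 | pay 7641 | balance=42256
6 | pay 7656 | balance=35373
7 | pay 8139 | balance=27881
8 | pay 8292 | balance=20099

20099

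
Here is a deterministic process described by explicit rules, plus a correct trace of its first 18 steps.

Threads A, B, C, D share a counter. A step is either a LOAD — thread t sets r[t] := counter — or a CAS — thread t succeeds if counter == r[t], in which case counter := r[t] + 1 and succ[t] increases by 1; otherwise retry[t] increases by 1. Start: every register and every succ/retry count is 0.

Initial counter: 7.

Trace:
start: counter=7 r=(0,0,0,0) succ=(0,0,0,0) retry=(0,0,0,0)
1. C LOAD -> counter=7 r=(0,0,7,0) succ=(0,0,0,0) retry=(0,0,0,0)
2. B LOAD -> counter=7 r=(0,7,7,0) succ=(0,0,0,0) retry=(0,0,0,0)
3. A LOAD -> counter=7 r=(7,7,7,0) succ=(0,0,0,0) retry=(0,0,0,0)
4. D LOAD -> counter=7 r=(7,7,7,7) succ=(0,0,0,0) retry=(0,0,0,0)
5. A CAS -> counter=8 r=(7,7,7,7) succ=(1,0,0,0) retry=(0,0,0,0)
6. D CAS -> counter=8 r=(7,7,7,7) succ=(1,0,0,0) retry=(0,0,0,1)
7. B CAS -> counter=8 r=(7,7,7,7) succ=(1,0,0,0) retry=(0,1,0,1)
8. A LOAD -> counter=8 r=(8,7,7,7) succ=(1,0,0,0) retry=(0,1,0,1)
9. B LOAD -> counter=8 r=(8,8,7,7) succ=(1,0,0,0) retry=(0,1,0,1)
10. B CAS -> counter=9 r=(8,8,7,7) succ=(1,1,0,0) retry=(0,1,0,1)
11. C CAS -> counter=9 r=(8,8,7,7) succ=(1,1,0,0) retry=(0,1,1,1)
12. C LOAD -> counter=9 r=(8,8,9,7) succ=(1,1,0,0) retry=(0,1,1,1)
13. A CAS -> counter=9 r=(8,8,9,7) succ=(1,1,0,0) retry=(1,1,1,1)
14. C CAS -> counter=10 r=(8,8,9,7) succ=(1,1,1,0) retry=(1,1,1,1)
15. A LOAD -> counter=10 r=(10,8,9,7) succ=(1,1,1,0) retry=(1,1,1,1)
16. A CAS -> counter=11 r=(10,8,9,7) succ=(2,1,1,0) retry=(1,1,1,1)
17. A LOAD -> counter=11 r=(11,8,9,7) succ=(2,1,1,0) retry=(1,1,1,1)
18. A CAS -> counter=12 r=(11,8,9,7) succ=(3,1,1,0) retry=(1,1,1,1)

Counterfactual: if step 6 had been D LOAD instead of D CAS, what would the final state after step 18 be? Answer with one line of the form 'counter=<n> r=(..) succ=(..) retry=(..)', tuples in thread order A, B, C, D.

(re-executing from step 6 with the substitution; state before step 6: counter=8 r=(7,7,7,7) succ=(1,0,0,0) retry=(0,0,0,0))
6. D LOAD -> counter=8 r=(7,7,7,8) succ=(1,0,0,0) retry=(0,0,0,0)
7. B CAS -> counter=8 r=(7,7,7,8) succ=(1,0,0,0) retry=(0,1,0,0)
8. A LOAD -> counter=8 r=(8,7,7,8) succ=(1,0,0,0) retry=(0,1,0,0)
9. B LOAD -> counter=8 r=(8,8,7,8) succ=(1,0,0,0) retry=(0,1,0,0)
10. B CAS -> counter=9 r=(8,8,7,8) succ=(1,1,0,0) retry=(0,1,0,0)
11. C CAS -> counter=9 r=(8,8,7,8) succ=(1,1,0,0) retry=(0,1,1,0)
12. C LOAD -> counter=9 r=(8,8,9,8) succ=(1,1,0,0) retry=(0,1,1,0)
13. A CAS -> counter=9 r=(8,8,9,8) succ=(1,1,0,0) retry=(1,1,1,0)
14. C CAS -> counter=10 r=(8,8,9,8) succ=(1,1,1,0) retry=(1,1,1,0)
15. A LOAD -> counter=10 r=(10,8,9,8) succ=(1,1,1,0) retry=(1,1,1,0)
16. A CAS -> counter=11 r=(10,8,9,8) succ=(2,1,1,0) retry=(1,1,1,0)
17. A LOAD -> counter=11 r=(11,8,9,8) succ=(2,1,1,0) retry=(1,1,1,0)
18. A CAS -> counter=12 r=(11,8,9,8) succ=(3,1,1,0) retry=(1,1,1,0)

counter=12 r=(11,8,9,8) succ=(3,1,1,0) retry=(1,1,1,0)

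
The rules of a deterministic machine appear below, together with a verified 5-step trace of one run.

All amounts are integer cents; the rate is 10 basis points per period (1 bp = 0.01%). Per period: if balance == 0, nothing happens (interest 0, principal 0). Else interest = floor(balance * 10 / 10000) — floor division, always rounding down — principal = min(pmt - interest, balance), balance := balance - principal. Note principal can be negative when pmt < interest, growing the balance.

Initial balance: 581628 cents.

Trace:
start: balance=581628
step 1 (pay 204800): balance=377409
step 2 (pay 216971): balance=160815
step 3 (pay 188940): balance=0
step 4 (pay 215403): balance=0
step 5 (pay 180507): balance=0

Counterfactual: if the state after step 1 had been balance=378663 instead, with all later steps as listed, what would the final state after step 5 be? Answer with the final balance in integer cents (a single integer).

0

state after step 1 := balance=378663
step 2 (pay 216971): balance=162070
step 3 (pay 188940): balance=0
step 4 (pay 215403): balance=0
step 5 (pay 180507): balance=0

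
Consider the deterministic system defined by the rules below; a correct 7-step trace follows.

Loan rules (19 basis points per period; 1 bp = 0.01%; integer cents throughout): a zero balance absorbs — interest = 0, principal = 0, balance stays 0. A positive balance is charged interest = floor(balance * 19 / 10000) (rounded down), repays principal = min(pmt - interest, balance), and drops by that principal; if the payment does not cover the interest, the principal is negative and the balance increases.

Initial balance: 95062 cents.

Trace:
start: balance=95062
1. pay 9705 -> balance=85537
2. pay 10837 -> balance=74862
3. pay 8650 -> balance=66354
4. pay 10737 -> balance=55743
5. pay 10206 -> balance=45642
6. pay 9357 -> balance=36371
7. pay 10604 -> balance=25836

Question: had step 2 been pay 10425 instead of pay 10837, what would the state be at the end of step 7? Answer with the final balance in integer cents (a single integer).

(re-executing from step 2 with the substitution; state before step 2: balance=85537)
2. pay 10425 -> balance=75274
3. pay 8650 -> balance=66767
4. pay 10737 -> balance=56156
5. pay 10206 -> balance=46056
6. pay 9357 -> balance=36786
7. pay 10604 -> balance=26251

26251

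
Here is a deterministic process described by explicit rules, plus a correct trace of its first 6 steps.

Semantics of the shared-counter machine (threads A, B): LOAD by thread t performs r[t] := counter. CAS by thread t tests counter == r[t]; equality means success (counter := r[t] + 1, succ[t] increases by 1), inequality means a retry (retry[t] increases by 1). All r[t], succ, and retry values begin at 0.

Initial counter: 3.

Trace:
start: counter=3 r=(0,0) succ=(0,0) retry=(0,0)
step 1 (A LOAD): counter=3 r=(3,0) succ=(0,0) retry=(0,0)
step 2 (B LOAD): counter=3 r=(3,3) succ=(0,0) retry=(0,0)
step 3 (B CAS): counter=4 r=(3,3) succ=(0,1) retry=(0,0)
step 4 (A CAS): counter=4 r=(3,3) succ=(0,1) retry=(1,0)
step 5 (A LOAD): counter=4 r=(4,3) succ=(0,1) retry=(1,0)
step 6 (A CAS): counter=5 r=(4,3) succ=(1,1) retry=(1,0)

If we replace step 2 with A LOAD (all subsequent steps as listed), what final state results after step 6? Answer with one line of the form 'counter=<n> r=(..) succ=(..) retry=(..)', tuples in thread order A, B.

counter=5 r=(4,0) succ=(2,0) retry=(0,1)

(re-executing from step 2 with the substitution; state before step 2: counter=3 r=(3,0) succ=(0,0) retry=(0,0))
step 2 (A LOAD): counter=3 r=(3,0) succ=(0,0) retry=(0,0)
step 3 (B CAS): counter=3 r=(3,0) succ=(0,0) retry=(0,1)
step 4 (A CAS): counter=4 r=(3,0) succ=(1,0) retry=(0,1)
step 5 (A LOAD): counter=4 r=(4,0) succ=(1,0) retry=(0,1)
step 6 (A CAS): counter=5 r=(4,0) succ=(2,0) retry=(0,1)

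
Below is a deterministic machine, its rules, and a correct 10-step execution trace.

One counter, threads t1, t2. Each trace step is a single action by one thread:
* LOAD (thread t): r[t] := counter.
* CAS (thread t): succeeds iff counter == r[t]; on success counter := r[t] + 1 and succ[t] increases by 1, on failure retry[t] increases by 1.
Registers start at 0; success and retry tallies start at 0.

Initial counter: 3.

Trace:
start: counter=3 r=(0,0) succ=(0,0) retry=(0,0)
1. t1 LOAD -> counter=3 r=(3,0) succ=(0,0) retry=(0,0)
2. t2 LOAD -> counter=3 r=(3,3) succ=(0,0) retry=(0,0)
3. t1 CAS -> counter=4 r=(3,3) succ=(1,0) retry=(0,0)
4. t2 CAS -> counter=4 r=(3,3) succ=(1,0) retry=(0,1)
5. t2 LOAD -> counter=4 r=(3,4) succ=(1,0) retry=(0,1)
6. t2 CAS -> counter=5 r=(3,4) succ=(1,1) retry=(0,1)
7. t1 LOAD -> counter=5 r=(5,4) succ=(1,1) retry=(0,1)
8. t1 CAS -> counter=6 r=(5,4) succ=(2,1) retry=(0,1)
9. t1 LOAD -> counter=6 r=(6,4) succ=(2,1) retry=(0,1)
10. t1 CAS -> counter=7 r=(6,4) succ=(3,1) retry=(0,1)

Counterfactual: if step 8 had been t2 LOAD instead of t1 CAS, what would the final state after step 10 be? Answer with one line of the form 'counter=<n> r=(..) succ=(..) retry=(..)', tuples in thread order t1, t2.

(re-executing from step 8 with the substitution; state before step 8: counter=5 r=(5,4) succ=(1,1) retry=(0,1))
8. t2 LOAD -> counter=5 r=(5,5) succ=(1,1) retry=(0,1)
9. t1 LOAD -> counter=5 r=(5,5) succ=(1,1) retry=(0,1)
10. t1 CAS -> counter=6 r=(5,5) succ=(2,1) retry=(0,1)

counter=6 r=(5,5) succ=(2,1) retry=(0,1)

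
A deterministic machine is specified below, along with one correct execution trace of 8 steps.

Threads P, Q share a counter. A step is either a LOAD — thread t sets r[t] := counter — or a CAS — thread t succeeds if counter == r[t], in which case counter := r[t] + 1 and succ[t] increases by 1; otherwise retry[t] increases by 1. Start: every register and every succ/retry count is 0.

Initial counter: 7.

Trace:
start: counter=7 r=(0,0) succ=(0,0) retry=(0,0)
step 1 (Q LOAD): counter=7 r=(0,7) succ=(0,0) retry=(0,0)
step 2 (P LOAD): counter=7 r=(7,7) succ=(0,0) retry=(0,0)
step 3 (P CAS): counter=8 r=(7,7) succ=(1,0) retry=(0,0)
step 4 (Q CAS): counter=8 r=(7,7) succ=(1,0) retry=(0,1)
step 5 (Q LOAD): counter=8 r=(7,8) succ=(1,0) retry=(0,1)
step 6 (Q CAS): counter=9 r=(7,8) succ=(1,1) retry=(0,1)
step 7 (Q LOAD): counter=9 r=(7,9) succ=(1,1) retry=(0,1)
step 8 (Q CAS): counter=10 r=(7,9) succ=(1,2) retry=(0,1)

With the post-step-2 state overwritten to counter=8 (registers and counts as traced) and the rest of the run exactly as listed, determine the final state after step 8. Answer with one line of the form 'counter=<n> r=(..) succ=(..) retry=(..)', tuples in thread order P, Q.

counter=10 r=(7,9) succ=(0,2) retry=(1,1)

state after step 2 := counter=8 r=(7,7) succ=(0,0) retry=(0,0)
step 3 (P CAS): counter=8 r=(7,7) succ=(0,0) retry=(1,0)
step 4 (Q CAS): counter=8 r=(7,7) succ=(0,0) retry=(1,1)
step 5 (Q LOAD): counter=8 r=(7,8) succ=(0,0) retry=(1,1)
step 6 (Q CAS): counter=9 r=(7,8) succ=(0,1) retry=(1,1)
step 7 (Q LOAD): counter=9 r=(7,9) succ=(0,1) retry=(1,1)
step 8 (Q CAS): counter=10 r=(7,9) succ=(0,2) retry=(1,1)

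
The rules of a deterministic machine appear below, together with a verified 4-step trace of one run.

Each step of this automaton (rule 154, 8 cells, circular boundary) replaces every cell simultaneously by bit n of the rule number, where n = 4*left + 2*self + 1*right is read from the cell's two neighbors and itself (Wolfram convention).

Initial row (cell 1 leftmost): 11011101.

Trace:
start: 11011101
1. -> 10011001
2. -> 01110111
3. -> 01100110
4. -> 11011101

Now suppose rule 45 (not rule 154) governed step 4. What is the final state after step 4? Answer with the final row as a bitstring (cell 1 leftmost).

01000100

(re-executing step 4 under rule 45; state before step 4: 01100110)
4. -> 01000100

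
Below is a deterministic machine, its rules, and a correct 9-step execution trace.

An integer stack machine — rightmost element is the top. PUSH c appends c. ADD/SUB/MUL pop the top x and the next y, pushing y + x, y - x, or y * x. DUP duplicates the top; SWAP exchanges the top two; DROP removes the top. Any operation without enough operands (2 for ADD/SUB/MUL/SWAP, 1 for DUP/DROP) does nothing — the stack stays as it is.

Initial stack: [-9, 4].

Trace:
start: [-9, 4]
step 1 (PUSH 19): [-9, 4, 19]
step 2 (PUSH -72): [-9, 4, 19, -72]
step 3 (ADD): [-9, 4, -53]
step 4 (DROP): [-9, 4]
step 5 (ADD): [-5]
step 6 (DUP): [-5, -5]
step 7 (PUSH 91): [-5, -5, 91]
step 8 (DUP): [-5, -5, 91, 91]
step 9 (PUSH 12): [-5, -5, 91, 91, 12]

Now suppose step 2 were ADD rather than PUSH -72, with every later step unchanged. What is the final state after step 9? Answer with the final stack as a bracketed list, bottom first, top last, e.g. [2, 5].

[91, 91, 12]

(re-executing from step 2 with the substitution; state before step 2: [-9, 4, 19])
step 2 (ADD): [-9, 23]
step 3 (ADD): [14]
step 4 (DROP): []
step 5 (ADD): []
step 6 (DUP): []
step 7 (PUSH 91): [91]
step 8 (DUP): [91, 91]
step 9 (PUSH 12): [91, 91, 12]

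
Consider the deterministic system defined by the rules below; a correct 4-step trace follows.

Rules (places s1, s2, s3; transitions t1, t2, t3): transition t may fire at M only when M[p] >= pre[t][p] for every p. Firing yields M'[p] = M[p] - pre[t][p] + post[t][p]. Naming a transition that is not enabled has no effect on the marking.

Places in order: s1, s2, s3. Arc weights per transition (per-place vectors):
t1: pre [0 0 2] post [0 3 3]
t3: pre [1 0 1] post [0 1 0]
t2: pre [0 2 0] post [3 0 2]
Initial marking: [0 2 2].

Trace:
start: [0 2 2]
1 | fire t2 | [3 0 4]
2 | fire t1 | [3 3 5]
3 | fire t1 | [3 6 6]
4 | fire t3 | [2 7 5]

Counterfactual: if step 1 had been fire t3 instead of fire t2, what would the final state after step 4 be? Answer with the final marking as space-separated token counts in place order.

(re-executing from step 1 with the substitution; state before step 1: [0 2 2])
1 | fire t3 | [0 2 2]
2 | fire t1 | [0 5 3]
3 | fire t1 | [0 8 4]
4 | fire t3 | [0 8 4]

0 8 4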